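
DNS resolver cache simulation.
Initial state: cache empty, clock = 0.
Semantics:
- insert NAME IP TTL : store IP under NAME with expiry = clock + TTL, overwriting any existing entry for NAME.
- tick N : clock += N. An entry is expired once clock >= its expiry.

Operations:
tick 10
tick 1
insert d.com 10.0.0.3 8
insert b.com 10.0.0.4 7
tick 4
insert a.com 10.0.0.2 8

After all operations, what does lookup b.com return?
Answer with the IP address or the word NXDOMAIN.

Answer: 10.0.0.4

Derivation:
Op 1: tick 10 -> clock=10.
Op 2: tick 1 -> clock=11.
Op 3: insert d.com -> 10.0.0.3 (expiry=11+8=19). clock=11
Op 4: insert b.com -> 10.0.0.4 (expiry=11+7=18). clock=11
Op 5: tick 4 -> clock=15.
Op 6: insert a.com -> 10.0.0.2 (expiry=15+8=23). clock=15
lookup b.com: present, ip=10.0.0.4 expiry=18 > clock=15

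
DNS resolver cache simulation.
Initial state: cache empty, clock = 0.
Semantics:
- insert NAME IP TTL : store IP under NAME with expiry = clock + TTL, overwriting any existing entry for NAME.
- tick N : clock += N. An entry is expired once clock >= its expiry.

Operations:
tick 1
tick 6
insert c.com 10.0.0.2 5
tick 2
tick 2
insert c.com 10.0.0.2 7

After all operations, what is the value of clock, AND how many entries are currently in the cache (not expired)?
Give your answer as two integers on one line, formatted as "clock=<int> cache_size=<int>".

Answer: clock=11 cache_size=1

Derivation:
Op 1: tick 1 -> clock=1.
Op 2: tick 6 -> clock=7.
Op 3: insert c.com -> 10.0.0.2 (expiry=7+5=12). clock=7
Op 4: tick 2 -> clock=9.
Op 5: tick 2 -> clock=11.
Op 6: insert c.com -> 10.0.0.2 (expiry=11+7=18). clock=11
Final clock = 11
Final cache (unexpired): {c.com} -> size=1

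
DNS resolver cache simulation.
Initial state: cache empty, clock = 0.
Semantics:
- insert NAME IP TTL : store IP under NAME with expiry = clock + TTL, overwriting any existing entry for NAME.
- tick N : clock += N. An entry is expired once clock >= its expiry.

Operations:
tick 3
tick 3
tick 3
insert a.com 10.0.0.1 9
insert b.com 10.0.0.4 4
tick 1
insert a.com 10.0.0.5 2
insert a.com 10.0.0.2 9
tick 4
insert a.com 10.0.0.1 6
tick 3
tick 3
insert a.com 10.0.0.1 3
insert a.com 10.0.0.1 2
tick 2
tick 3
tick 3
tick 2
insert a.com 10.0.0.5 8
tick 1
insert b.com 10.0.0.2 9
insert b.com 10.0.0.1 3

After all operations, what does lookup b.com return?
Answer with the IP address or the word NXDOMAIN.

Op 1: tick 3 -> clock=3.
Op 2: tick 3 -> clock=6.
Op 3: tick 3 -> clock=9.
Op 4: insert a.com -> 10.0.0.1 (expiry=9+9=18). clock=9
Op 5: insert b.com -> 10.0.0.4 (expiry=9+4=13). clock=9
Op 6: tick 1 -> clock=10.
Op 7: insert a.com -> 10.0.0.5 (expiry=10+2=12). clock=10
Op 8: insert a.com -> 10.0.0.2 (expiry=10+9=19). clock=10
Op 9: tick 4 -> clock=14. purged={b.com}
Op 10: insert a.com -> 10.0.0.1 (expiry=14+6=20). clock=14
Op 11: tick 3 -> clock=17.
Op 12: tick 3 -> clock=20. purged={a.com}
Op 13: insert a.com -> 10.0.0.1 (expiry=20+3=23). clock=20
Op 14: insert a.com -> 10.0.0.1 (expiry=20+2=22). clock=20
Op 15: tick 2 -> clock=22. purged={a.com}
Op 16: tick 3 -> clock=25.
Op 17: tick 3 -> clock=28.
Op 18: tick 2 -> clock=30.
Op 19: insert a.com -> 10.0.0.5 (expiry=30+8=38). clock=30
Op 20: tick 1 -> clock=31.
Op 21: insert b.com -> 10.0.0.2 (expiry=31+9=40). clock=31
Op 22: insert b.com -> 10.0.0.1 (expiry=31+3=34). clock=31
lookup b.com: present, ip=10.0.0.1 expiry=34 > clock=31

Answer: 10.0.0.1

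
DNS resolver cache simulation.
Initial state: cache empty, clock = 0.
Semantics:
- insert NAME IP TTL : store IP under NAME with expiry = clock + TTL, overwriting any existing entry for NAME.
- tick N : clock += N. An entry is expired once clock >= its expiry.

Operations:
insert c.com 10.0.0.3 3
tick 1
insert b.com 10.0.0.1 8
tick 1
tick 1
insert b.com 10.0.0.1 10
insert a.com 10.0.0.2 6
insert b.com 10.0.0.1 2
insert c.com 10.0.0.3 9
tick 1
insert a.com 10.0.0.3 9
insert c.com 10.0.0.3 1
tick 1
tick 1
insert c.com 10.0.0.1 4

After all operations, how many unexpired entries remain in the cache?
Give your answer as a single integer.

Op 1: insert c.com -> 10.0.0.3 (expiry=0+3=3). clock=0
Op 2: tick 1 -> clock=1.
Op 3: insert b.com -> 10.0.0.1 (expiry=1+8=9). clock=1
Op 4: tick 1 -> clock=2.
Op 5: tick 1 -> clock=3. purged={c.com}
Op 6: insert b.com -> 10.0.0.1 (expiry=3+10=13). clock=3
Op 7: insert a.com -> 10.0.0.2 (expiry=3+6=9). clock=3
Op 8: insert b.com -> 10.0.0.1 (expiry=3+2=5). clock=3
Op 9: insert c.com -> 10.0.0.3 (expiry=3+9=12). clock=3
Op 10: tick 1 -> clock=4.
Op 11: insert a.com -> 10.0.0.3 (expiry=4+9=13). clock=4
Op 12: insert c.com -> 10.0.0.3 (expiry=4+1=5). clock=4
Op 13: tick 1 -> clock=5. purged={b.com,c.com}
Op 14: tick 1 -> clock=6.
Op 15: insert c.com -> 10.0.0.1 (expiry=6+4=10). clock=6
Final cache (unexpired): {a.com,c.com} -> size=2

Answer: 2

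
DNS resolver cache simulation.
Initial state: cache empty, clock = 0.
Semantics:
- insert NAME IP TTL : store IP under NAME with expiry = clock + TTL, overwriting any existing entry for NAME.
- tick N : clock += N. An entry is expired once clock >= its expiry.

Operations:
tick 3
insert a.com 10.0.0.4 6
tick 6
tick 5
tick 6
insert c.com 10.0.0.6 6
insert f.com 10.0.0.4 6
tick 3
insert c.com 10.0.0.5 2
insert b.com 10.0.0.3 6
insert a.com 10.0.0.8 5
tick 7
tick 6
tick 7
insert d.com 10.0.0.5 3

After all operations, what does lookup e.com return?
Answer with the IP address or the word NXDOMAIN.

Op 1: tick 3 -> clock=3.
Op 2: insert a.com -> 10.0.0.4 (expiry=3+6=9). clock=3
Op 3: tick 6 -> clock=9. purged={a.com}
Op 4: tick 5 -> clock=14.
Op 5: tick 6 -> clock=20.
Op 6: insert c.com -> 10.0.0.6 (expiry=20+6=26). clock=20
Op 7: insert f.com -> 10.0.0.4 (expiry=20+6=26). clock=20
Op 8: tick 3 -> clock=23.
Op 9: insert c.com -> 10.0.0.5 (expiry=23+2=25). clock=23
Op 10: insert b.com -> 10.0.0.3 (expiry=23+6=29). clock=23
Op 11: insert a.com -> 10.0.0.8 (expiry=23+5=28). clock=23
Op 12: tick 7 -> clock=30. purged={a.com,b.com,c.com,f.com}
Op 13: tick 6 -> clock=36.
Op 14: tick 7 -> clock=43.
Op 15: insert d.com -> 10.0.0.5 (expiry=43+3=46). clock=43
lookup e.com: not in cache (expired or never inserted)

Answer: NXDOMAIN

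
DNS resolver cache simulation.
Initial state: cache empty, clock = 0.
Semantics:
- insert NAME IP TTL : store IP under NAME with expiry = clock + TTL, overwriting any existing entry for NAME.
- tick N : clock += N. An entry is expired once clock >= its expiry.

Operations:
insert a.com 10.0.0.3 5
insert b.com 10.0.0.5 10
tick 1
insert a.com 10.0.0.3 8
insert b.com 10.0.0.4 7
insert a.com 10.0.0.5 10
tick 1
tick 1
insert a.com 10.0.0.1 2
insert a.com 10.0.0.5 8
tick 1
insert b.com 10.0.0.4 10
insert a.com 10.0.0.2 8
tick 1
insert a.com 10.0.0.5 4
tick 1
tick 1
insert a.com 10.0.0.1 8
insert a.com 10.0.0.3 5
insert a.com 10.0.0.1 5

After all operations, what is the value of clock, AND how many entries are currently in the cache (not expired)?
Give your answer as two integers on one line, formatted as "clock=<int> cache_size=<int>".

Op 1: insert a.com -> 10.0.0.3 (expiry=0+5=5). clock=0
Op 2: insert b.com -> 10.0.0.5 (expiry=0+10=10). clock=0
Op 3: tick 1 -> clock=1.
Op 4: insert a.com -> 10.0.0.3 (expiry=1+8=9). clock=1
Op 5: insert b.com -> 10.0.0.4 (expiry=1+7=8). clock=1
Op 6: insert a.com -> 10.0.0.5 (expiry=1+10=11). clock=1
Op 7: tick 1 -> clock=2.
Op 8: tick 1 -> clock=3.
Op 9: insert a.com -> 10.0.0.1 (expiry=3+2=5). clock=3
Op 10: insert a.com -> 10.0.0.5 (expiry=3+8=11). clock=3
Op 11: tick 1 -> clock=4.
Op 12: insert b.com -> 10.0.0.4 (expiry=4+10=14). clock=4
Op 13: insert a.com -> 10.0.0.2 (expiry=4+8=12). clock=4
Op 14: tick 1 -> clock=5.
Op 15: insert a.com -> 10.0.0.5 (expiry=5+4=9). clock=5
Op 16: tick 1 -> clock=6.
Op 17: tick 1 -> clock=7.
Op 18: insert a.com -> 10.0.0.1 (expiry=7+8=15). clock=7
Op 19: insert a.com -> 10.0.0.3 (expiry=7+5=12). clock=7
Op 20: insert a.com -> 10.0.0.1 (expiry=7+5=12). clock=7
Final clock = 7
Final cache (unexpired): {a.com,b.com} -> size=2

Answer: clock=7 cache_size=2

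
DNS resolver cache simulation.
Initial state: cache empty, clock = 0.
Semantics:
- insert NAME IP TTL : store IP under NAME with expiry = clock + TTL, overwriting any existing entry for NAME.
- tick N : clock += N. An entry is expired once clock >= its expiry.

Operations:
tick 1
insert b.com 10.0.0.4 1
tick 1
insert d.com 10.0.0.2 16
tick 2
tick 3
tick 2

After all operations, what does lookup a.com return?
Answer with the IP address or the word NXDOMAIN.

Answer: NXDOMAIN

Derivation:
Op 1: tick 1 -> clock=1.
Op 2: insert b.com -> 10.0.0.4 (expiry=1+1=2). clock=1
Op 3: tick 1 -> clock=2. purged={b.com}
Op 4: insert d.com -> 10.0.0.2 (expiry=2+16=18). clock=2
Op 5: tick 2 -> clock=4.
Op 6: tick 3 -> clock=7.
Op 7: tick 2 -> clock=9.
lookup a.com: not in cache (expired or never inserted)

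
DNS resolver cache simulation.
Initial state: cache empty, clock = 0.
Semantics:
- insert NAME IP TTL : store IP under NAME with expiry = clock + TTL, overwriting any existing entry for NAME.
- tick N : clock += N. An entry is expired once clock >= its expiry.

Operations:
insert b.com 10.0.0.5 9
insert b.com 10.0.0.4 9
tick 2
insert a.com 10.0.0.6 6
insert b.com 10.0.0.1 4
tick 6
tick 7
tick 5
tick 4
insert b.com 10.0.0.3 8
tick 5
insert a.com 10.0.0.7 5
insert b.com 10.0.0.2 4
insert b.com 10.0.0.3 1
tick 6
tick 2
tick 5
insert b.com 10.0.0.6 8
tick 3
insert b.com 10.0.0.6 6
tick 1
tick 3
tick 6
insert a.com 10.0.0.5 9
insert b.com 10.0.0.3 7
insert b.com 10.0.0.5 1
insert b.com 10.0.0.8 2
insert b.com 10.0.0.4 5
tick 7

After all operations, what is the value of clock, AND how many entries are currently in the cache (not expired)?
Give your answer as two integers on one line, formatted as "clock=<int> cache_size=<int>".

Op 1: insert b.com -> 10.0.0.5 (expiry=0+9=9). clock=0
Op 2: insert b.com -> 10.0.0.4 (expiry=0+9=9). clock=0
Op 3: tick 2 -> clock=2.
Op 4: insert a.com -> 10.0.0.6 (expiry=2+6=8). clock=2
Op 5: insert b.com -> 10.0.0.1 (expiry=2+4=6). clock=2
Op 6: tick 6 -> clock=8. purged={a.com,b.com}
Op 7: tick 7 -> clock=15.
Op 8: tick 5 -> clock=20.
Op 9: tick 4 -> clock=24.
Op 10: insert b.com -> 10.0.0.3 (expiry=24+8=32). clock=24
Op 11: tick 5 -> clock=29.
Op 12: insert a.com -> 10.0.0.7 (expiry=29+5=34). clock=29
Op 13: insert b.com -> 10.0.0.2 (expiry=29+4=33). clock=29
Op 14: insert b.com -> 10.0.0.3 (expiry=29+1=30). clock=29
Op 15: tick 6 -> clock=35. purged={a.com,b.com}
Op 16: tick 2 -> clock=37.
Op 17: tick 5 -> clock=42.
Op 18: insert b.com -> 10.0.0.6 (expiry=42+8=50). clock=42
Op 19: tick 3 -> clock=45.
Op 20: insert b.com -> 10.0.0.6 (expiry=45+6=51). clock=45
Op 21: tick 1 -> clock=46.
Op 22: tick 3 -> clock=49.
Op 23: tick 6 -> clock=55. purged={b.com}
Op 24: insert a.com -> 10.0.0.5 (expiry=55+9=64). clock=55
Op 25: insert b.com -> 10.0.0.3 (expiry=55+7=62). clock=55
Op 26: insert b.com -> 10.0.0.5 (expiry=55+1=56). clock=55
Op 27: insert b.com -> 10.0.0.8 (expiry=55+2=57). clock=55
Op 28: insert b.com -> 10.0.0.4 (expiry=55+5=60). clock=55
Op 29: tick 7 -> clock=62. purged={b.com}
Final clock = 62
Final cache (unexpired): {a.com} -> size=1

Answer: clock=62 cache_size=1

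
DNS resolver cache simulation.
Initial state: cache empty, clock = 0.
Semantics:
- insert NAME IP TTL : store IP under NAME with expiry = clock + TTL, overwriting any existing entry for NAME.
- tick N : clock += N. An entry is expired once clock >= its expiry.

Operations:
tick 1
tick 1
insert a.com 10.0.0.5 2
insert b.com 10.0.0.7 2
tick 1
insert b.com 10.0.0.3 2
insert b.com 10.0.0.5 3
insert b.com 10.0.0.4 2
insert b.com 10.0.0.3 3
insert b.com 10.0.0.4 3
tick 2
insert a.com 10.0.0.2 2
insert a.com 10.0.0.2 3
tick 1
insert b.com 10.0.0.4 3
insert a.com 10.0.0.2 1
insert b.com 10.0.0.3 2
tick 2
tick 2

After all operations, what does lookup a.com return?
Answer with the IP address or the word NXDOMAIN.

Answer: NXDOMAIN

Derivation:
Op 1: tick 1 -> clock=1.
Op 2: tick 1 -> clock=2.
Op 3: insert a.com -> 10.0.0.5 (expiry=2+2=4). clock=2
Op 4: insert b.com -> 10.0.0.7 (expiry=2+2=4). clock=2
Op 5: tick 1 -> clock=3.
Op 6: insert b.com -> 10.0.0.3 (expiry=3+2=5). clock=3
Op 7: insert b.com -> 10.0.0.5 (expiry=3+3=6). clock=3
Op 8: insert b.com -> 10.0.0.4 (expiry=3+2=5). clock=3
Op 9: insert b.com -> 10.0.0.3 (expiry=3+3=6). clock=3
Op 10: insert b.com -> 10.0.0.4 (expiry=3+3=6). clock=3
Op 11: tick 2 -> clock=5. purged={a.com}
Op 12: insert a.com -> 10.0.0.2 (expiry=5+2=7). clock=5
Op 13: insert a.com -> 10.0.0.2 (expiry=5+3=8). clock=5
Op 14: tick 1 -> clock=6. purged={b.com}
Op 15: insert b.com -> 10.0.0.4 (expiry=6+3=9). clock=6
Op 16: insert a.com -> 10.0.0.2 (expiry=6+1=7). clock=6
Op 17: insert b.com -> 10.0.0.3 (expiry=6+2=8). clock=6
Op 18: tick 2 -> clock=8. purged={a.com,b.com}
Op 19: tick 2 -> clock=10.
lookup a.com: not in cache (expired or never inserted)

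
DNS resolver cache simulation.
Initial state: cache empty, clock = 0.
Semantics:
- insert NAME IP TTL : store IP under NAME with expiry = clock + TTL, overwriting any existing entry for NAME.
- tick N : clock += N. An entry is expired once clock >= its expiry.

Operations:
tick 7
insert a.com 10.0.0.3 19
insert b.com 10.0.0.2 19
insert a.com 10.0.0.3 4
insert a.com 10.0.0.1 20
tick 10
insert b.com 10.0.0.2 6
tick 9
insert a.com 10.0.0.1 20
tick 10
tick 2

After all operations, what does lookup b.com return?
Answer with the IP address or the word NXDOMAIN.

Answer: NXDOMAIN

Derivation:
Op 1: tick 7 -> clock=7.
Op 2: insert a.com -> 10.0.0.3 (expiry=7+19=26). clock=7
Op 3: insert b.com -> 10.0.0.2 (expiry=7+19=26). clock=7
Op 4: insert a.com -> 10.0.0.3 (expiry=7+4=11). clock=7
Op 5: insert a.com -> 10.0.0.1 (expiry=7+20=27). clock=7
Op 6: tick 10 -> clock=17.
Op 7: insert b.com -> 10.0.0.2 (expiry=17+6=23). clock=17
Op 8: tick 9 -> clock=26. purged={b.com}
Op 9: insert a.com -> 10.0.0.1 (expiry=26+20=46). clock=26
Op 10: tick 10 -> clock=36.
Op 11: tick 2 -> clock=38.
lookup b.com: not in cache (expired or never inserted)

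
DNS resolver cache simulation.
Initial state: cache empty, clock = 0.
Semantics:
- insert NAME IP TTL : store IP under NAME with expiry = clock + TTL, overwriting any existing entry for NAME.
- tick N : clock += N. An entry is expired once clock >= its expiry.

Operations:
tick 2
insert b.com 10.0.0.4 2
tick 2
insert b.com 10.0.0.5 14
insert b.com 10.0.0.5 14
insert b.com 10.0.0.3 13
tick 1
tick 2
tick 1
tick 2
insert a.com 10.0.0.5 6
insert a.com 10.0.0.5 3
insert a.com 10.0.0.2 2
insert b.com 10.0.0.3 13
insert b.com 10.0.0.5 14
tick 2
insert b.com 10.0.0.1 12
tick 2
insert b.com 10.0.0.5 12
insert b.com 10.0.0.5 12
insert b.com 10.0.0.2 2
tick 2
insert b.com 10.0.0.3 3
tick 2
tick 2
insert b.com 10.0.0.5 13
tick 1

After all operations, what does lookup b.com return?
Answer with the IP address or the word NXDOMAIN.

Op 1: tick 2 -> clock=2.
Op 2: insert b.com -> 10.0.0.4 (expiry=2+2=4). clock=2
Op 3: tick 2 -> clock=4. purged={b.com}
Op 4: insert b.com -> 10.0.0.5 (expiry=4+14=18). clock=4
Op 5: insert b.com -> 10.0.0.5 (expiry=4+14=18). clock=4
Op 6: insert b.com -> 10.0.0.3 (expiry=4+13=17). clock=4
Op 7: tick 1 -> clock=5.
Op 8: tick 2 -> clock=7.
Op 9: tick 1 -> clock=8.
Op 10: tick 2 -> clock=10.
Op 11: insert a.com -> 10.0.0.5 (expiry=10+6=16). clock=10
Op 12: insert a.com -> 10.0.0.5 (expiry=10+3=13). clock=10
Op 13: insert a.com -> 10.0.0.2 (expiry=10+2=12). clock=10
Op 14: insert b.com -> 10.0.0.3 (expiry=10+13=23). clock=10
Op 15: insert b.com -> 10.0.0.5 (expiry=10+14=24). clock=10
Op 16: tick 2 -> clock=12. purged={a.com}
Op 17: insert b.com -> 10.0.0.1 (expiry=12+12=24). clock=12
Op 18: tick 2 -> clock=14.
Op 19: insert b.com -> 10.0.0.5 (expiry=14+12=26). clock=14
Op 20: insert b.com -> 10.0.0.5 (expiry=14+12=26). clock=14
Op 21: insert b.com -> 10.0.0.2 (expiry=14+2=16). clock=14
Op 22: tick 2 -> clock=16. purged={b.com}
Op 23: insert b.com -> 10.0.0.3 (expiry=16+3=19). clock=16
Op 24: tick 2 -> clock=18.
Op 25: tick 2 -> clock=20. purged={b.com}
Op 26: insert b.com -> 10.0.0.5 (expiry=20+13=33). clock=20
Op 27: tick 1 -> clock=21.
lookup b.com: present, ip=10.0.0.5 expiry=33 > clock=21

Answer: 10.0.0.5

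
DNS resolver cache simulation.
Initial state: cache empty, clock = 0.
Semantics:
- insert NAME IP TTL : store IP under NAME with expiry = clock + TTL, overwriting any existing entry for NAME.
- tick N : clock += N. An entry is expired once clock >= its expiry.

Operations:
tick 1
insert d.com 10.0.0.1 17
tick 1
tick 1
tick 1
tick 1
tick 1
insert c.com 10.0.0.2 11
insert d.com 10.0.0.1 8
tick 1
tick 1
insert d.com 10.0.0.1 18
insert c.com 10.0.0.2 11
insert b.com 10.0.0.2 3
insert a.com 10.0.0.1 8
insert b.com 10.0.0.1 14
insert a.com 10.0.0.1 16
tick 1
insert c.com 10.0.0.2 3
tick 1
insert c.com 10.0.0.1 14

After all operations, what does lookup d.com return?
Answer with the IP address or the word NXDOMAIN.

Op 1: tick 1 -> clock=1.
Op 2: insert d.com -> 10.0.0.1 (expiry=1+17=18). clock=1
Op 3: tick 1 -> clock=2.
Op 4: tick 1 -> clock=3.
Op 5: tick 1 -> clock=4.
Op 6: tick 1 -> clock=5.
Op 7: tick 1 -> clock=6.
Op 8: insert c.com -> 10.0.0.2 (expiry=6+11=17). clock=6
Op 9: insert d.com -> 10.0.0.1 (expiry=6+8=14). clock=6
Op 10: tick 1 -> clock=7.
Op 11: tick 1 -> clock=8.
Op 12: insert d.com -> 10.0.0.1 (expiry=8+18=26). clock=8
Op 13: insert c.com -> 10.0.0.2 (expiry=8+11=19). clock=8
Op 14: insert b.com -> 10.0.0.2 (expiry=8+3=11). clock=8
Op 15: insert a.com -> 10.0.0.1 (expiry=8+8=16). clock=8
Op 16: insert b.com -> 10.0.0.1 (expiry=8+14=22). clock=8
Op 17: insert a.com -> 10.0.0.1 (expiry=8+16=24). clock=8
Op 18: tick 1 -> clock=9.
Op 19: insert c.com -> 10.0.0.2 (expiry=9+3=12). clock=9
Op 20: tick 1 -> clock=10.
Op 21: insert c.com -> 10.0.0.1 (expiry=10+14=24). clock=10
lookup d.com: present, ip=10.0.0.1 expiry=26 > clock=10

Answer: 10.0.0.1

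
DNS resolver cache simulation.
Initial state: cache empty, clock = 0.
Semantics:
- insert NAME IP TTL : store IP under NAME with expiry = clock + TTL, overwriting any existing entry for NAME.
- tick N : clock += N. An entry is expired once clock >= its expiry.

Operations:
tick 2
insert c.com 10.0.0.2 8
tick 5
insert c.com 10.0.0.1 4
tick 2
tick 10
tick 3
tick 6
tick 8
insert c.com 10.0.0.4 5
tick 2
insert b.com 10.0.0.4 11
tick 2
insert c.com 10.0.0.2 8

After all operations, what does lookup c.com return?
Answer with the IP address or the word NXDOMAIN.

Answer: 10.0.0.2

Derivation:
Op 1: tick 2 -> clock=2.
Op 2: insert c.com -> 10.0.0.2 (expiry=2+8=10). clock=2
Op 3: tick 5 -> clock=7.
Op 4: insert c.com -> 10.0.0.1 (expiry=7+4=11). clock=7
Op 5: tick 2 -> clock=9.
Op 6: tick 10 -> clock=19. purged={c.com}
Op 7: tick 3 -> clock=22.
Op 8: tick 6 -> clock=28.
Op 9: tick 8 -> clock=36.
Op 10: insert c.com -> 10.0.0.4 (expiry=36+5=41). clock=36
Op 11: tick 2 -> clock=38.
Op 12: insert b.com -> 10.0.0.4 (expiry=38+11=49). clock=38
Op 13: tick 2 -> clock=40.
Op 14: insert c.com -> 10.0.0.2 (expiry=40+8=48). clock=40
lookup c.com: present, ip=10.0.0.2 expiry=48 > clock=40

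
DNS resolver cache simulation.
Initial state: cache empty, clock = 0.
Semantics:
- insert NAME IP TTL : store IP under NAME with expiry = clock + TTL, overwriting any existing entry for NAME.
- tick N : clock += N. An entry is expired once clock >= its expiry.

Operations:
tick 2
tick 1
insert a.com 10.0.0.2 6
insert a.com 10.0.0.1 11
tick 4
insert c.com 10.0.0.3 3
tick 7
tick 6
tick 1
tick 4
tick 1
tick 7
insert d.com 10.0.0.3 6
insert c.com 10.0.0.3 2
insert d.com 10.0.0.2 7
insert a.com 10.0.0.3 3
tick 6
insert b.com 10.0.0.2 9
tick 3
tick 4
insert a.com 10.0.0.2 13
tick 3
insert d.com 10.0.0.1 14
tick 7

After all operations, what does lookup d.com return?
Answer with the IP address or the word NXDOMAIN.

Answer: 10.0.0.1

Derivation:
Op 1: tick 2 -> clock=2.
Op 2: tick 1 -> clock=3.
Op 3: insert a.com -> 10.0.0.2 (expiry=3+6=9). clock=3
Op 4: insert a.com -> 10.0.0.1 (expiry=3+11=14). clock=3
Op 5: tick 4 -> clock=7.
Op 6: insert c.com -> 10.0.0.3 (expiry=7+3=10). clock=7
Op 7: tick 7 -> clock=14. purged={a.com,c.com}
Op 8: tick 6 -> clock=20.
Op 9: tick 1 -> clock=21.
Op 10: tick 4 -> clock=25.
Op 11: tick 1 -> clock=26.
Op 12: tick 7 -> clock=33.
Op 13: insert d.com -> 10.0.0.3 (expiry=33+6=39). clock=33
Op 14: insert c.com -> 10.0.0.3 (expiry=33+2=35). clock=33
Op 15: insert d.com -> 10.0.0.2 (expiry=33+7=40). clock=33
Op 16: insert a.com -> 10.0.0.3 (expiry=33+3=36). clock=33
Op 17: tick 6 -> clock=39. purged={a.com,c.com}
Op 18: insert b.com -> 10.0.0.2 (expiry=39+9=48). clock=39
Op 19: tick 3 -> clock=42. purged={d.com}
Op 20: tick 4 -> clock=46.
Op 21: insert a.com -> 10.0.0.2 (expiry=46+13=59). clock=46
Op 22: tick 3 -> clock=49. purged={b.com}
Op 23: insert d.com -> 10.0.0.1 (expiry=49+14=63). clock=49
Op 24: tick 7 -> clock=56.
lookup d.com: present, ip=10.0.0.1 expiry=63 > clock=56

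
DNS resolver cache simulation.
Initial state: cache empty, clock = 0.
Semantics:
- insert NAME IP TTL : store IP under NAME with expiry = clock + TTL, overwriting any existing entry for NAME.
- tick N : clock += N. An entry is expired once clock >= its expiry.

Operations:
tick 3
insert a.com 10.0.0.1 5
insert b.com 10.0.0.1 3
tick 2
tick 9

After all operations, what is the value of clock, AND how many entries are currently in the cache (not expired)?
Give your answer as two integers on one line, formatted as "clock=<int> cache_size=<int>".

Answer: clock=14 cache_size=0

Derivation:
Op 1: tick 3 -> clock=3.
Op 2: insert a.com -> 10.0.0.1 (expiry=3+5=8). clock=3
Op 3: insert b.com -> 10.0.0.1 (expiry=3+3=6). clock=3
Op 4: tick 2 -> clock=5.
Op 5: tick 9 -> clock=14. purged={a.com,b.com}
Final clock = 14
Final cache (unexpired): {} -> size=0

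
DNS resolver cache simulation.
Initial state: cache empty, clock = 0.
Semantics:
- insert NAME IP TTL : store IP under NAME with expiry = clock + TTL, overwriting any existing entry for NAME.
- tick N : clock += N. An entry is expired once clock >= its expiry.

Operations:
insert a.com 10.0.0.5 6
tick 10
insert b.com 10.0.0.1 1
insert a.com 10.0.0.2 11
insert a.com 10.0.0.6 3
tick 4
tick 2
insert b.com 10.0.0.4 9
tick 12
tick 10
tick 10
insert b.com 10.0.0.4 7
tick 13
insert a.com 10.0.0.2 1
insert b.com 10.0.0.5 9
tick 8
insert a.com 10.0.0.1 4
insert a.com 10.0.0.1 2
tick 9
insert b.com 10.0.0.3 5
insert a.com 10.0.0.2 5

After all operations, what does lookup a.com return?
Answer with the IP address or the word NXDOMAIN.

Op 1: insert a.com -> 10.0.0.5 (expiry=0+6=6). clock=0
Op 2: tick 10 -> clock=10. purged={a.com}
Op 3: insert b.com -> 10.0.0.1 (expiry=10+1=11). clock=10
Op 4: insert a.com -> 10.0.0.2 (expiry=10+11=21). clock=10
Op 5: insert a.com -> 10.0.0.6 (expiry=10+3=13). clock=10
Op 6: tick 4 -> clock=14. purged={a.com,b.com}
Op 7: tick 2 -> clock=16.
Op 8: insert b.com -> 10.0.0.4 (expiry=16+9=25). clock=16
Op 9: tick 12 -> clock=28. purged={b.com}
Op 10: tick 10 -> clock=38.
Op 11: tick 10 -> clock=48.
Op 12: insert b.com -> 10.0.0.4 (expiry=48+7=55). clock=48
Op 13: tick 13 -> clock=61. purged={b.com}
Op 14: insert a.com -> 10.0.0.2 (expiry=61+1=62). clock=61
Op 15: insert b.com -> 10.0.0.5 (expiry=61+9=70). clock=61
Op 16: tick 8 -> clock=69. purged={a.com}
Op 17: insert a.com -> 10.0.0.1 (expiry=69+4=73). clock=69
Op 18: insert a.com -> 10.0.0.1 (expiry=69+2=71). clock=69
Op 19: tick 9 -> clock=78. purged={a.com,b.com}
Op 20: insert b.com -> 10.0.0.3 (expiry=78+5=83). clock=78
Op 21: insert a.com -> 10.0.0.2 (expiry=78+5=83). clock=78
lookup a.com: present, ip=10.0.0.2 expiry=83 > clock=78

Answer: 10.0.0.2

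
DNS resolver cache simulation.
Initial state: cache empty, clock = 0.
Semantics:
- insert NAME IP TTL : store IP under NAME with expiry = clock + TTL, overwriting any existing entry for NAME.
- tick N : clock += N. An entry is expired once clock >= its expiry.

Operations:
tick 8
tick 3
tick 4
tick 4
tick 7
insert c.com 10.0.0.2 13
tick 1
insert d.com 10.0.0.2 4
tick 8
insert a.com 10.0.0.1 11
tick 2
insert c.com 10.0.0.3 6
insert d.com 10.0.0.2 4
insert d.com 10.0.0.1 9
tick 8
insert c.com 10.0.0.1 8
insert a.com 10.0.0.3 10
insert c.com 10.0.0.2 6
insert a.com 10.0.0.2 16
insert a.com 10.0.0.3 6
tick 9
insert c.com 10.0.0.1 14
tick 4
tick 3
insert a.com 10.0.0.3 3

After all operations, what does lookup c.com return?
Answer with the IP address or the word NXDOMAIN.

Op 1: tick 8 -> clock=8.
Op 2: tick 3 -> clock=11.
Op 3: tick 4 -> clock=15.
Op 4: tick 4 -> clock=19.
Op 5: tick 7 -> clock=26.
Op 6: insert c.com -> 10.0.0.2 (expiry=26+13=39). clock=26
Op 7: tick 1 -> clock=27.
Op 8: insert d.com -> 10.0.0.2 (expiry=27+4=31). clock=27
Op 9: tick 8 -> clock=35. purged={d.com}
Op 10: insert a.com -> 10.0.0.1 (expiry=35+11=46). clock=35
Op 11: tick 2 -> clock=37.
Op 12: insert c.com -> 10.0.0.3 (expiry=37+6=43). clock=37
Op 13: insert d.com -> 10.0.0.2 (expiry=37+4=41). clock=37
Op 14: insert d.com -> 10.0.0.1 (expiry=37+9=46). clock=37
Op 15: tick 8 -> clock=45. purged={c.com}
Op 16: insert c.com -> 10.0.0.1 (expiry=45+8=53). clock=45
Op 17: insert a.com -> 10.0.0.3 (expiry=45+10=55). clock=45
Op 18: insert c.com -> 10.0.0.2 (expiry=45+6=51). clock=45
Op 19: insert a.com -> 10.0.0.2 (expiry=45+16=61). clock=45
Op 20: insert a.com -> 10.0.0.3 (expiry=45+6=51). clock=45
Op 21: tick 9 -> clock=54. purged={a.com,c.com,d.com}
Op 22: insert c.com -> 10.0.0.1 (expiry=54+14=68). clock=54
Op 23: tick 4 -> clock=58.
Op 24: tick 3 -> clock=61.
Op 25: insert a.com -> 10.0.0.3 (expiry=61+3=64). clock=61
lookup c.com: present, ip=10.0.0.1 expiry=68 > clock=61

Answer: 10.0.0.1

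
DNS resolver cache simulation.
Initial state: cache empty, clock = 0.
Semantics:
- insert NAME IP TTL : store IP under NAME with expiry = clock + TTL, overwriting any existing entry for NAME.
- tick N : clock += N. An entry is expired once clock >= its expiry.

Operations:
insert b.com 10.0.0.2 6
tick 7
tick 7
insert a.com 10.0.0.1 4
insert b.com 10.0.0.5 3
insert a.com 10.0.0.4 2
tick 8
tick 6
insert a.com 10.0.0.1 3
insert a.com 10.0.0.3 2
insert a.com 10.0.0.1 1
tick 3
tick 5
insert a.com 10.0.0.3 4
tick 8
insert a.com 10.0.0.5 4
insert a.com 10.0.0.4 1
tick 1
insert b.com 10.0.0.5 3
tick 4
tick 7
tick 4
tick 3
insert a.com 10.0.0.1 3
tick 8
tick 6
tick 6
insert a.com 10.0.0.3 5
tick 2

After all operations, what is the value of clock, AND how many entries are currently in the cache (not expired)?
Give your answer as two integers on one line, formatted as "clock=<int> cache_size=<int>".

Answer: clock=85 cache_size=1

Derivation:
Op 1: insert b.com -> 10.0.0.2 (expiry=0+6=6). clock=0
Op 2: tick 7 -> clock=7. purged={b.com}
Op 3: tick 7 -> clock=14.
Op 4: insert a.com -> 10.0.0.1 (expiry=14+4=18). clock=14
Op 5: insert b.com -> 10.0.0.5 (expiry=14+3=17). clock=14
Op 6: insert a.com -> 10.0.0.4 (expiry=14+2=16). clock=14
Op 7: tick 8 -> clock=22. purged={a.com,b.com}
Op 8: tick 6 -> clock=28.
Op 9: insert a.com -> 10.0.0.1 (expiry=28+3=31). clock=28
Op 10: insert a.com -> 10.0.0.3 (expiry=28+2=30). clock=28
Op 11: insert a.com -> 10.0.0.1 (expiry=28+1=29). clock=28
Op 12: tick 3 -> clock=31. purged={a.com}
Op 13: tick 5 -> clock=36.
Op 14: insert a.com -> 10.0.0.3 (expiry=36+4=40). clock=36
Op 15: tick 8 -> clock=44. purged={a.com}
Op 16: insert a.com -> 10.0.0.5 (expiry=44+4=48). clock=44
Op 17: insert a.com -> 10.0.0.4 (expiry=44+1=45). clock=44
Op 18: tick 1 -> clock=45. purged={a.com}
Op 19: insert b.com -> 10.0.0.5 (expiry=45+3=48). clock=45
Op 20: tick 4 -> clock=49. purged={b.com}
Op 21: tick 7 -> clock=56.
Op 22: tick 4 -> clock=60.
Op 23: tick 3 -> clock=63.
Op 24: insert a.com -> 10.0.0.1 (expiry=63+3=66). clock=63
Op 25: tick 8 -> clock=71. purged={a.com}
Op 26: tick 6 -> clock=77.
Op 27: tick 6 -> clock=83.
Op 28: insert a.com -> 10.0.0.3 (expiry=83+5=88). clock=83
Op 29: tick 2 -> clock=85.
Final clock = 85
Final cache (unexpired): {a.com} -> size=1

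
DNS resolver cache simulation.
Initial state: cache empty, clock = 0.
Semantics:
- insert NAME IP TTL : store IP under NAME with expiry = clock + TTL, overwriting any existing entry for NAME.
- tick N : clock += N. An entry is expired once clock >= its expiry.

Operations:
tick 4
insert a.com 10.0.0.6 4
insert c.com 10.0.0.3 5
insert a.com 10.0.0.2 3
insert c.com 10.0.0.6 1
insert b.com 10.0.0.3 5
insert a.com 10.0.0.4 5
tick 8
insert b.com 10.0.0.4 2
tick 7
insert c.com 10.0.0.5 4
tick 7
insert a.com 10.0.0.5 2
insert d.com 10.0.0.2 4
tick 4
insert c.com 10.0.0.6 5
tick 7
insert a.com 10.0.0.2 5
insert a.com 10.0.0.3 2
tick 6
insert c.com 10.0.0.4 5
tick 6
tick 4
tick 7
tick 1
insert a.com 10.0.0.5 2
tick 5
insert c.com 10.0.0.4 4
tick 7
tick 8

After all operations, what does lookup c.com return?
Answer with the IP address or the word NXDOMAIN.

Answer: NXDOMAIN

Derivation:
Op 1: tick 4 -> clock=4.
Op 2: insert a.com -> 10.0.0.6 (expiry=4+4=8). clock=4
Op 3: insert c.com -> 10.0.0.3 (expiry=4+5=9). clock=4
Op 4: insert a.com -> 10.0.0.2 (expiry=4+3=7). clock=4
Op 5: insert c.com -> 10.0.0.6 (expiry=4+1=5). clock=4
Op 6: insert b.com -> 10.0.0.3 (expiry=4+5=9). clock=4
Op 7: insert a.com -> 10.0.0.4 (expiry=4+5=9). clock=4
Op 8: tick 8 -> clock=12. purged={a.com,b.com,c.com}
Op 9: insert b.com -> 10.0.0.4 (expiry=12+2=14). clock=12
Op 10: tick 7 -> clock=19. purged={b.com}
Op 11: insert c.com -> 10.0.0.5 (expiry=19+4=23). clock=19
Op 12: tick 7 -> clock=26. purged={c.com}
Op 13: insert a.com -> 10.0.0.5 (expiry=26+2=28). clock=26
Op 14: insert d.com -> 10.0.0.2 (expiry=26+4=30). clock=26
Op 15: tick 4 -> clock=30. purged={a.com,d.com}
Op 16: insert c.com -> 10.0.0.6 (expiry=30+5=35). clock=30
Op 17: tick 7 -> clock=37. purged={c.com}
Op 18: insert a.com -> 10.0.0.2 (expiry=37+5=42). clock=37
Op 19: insert a.com -> 10.0.0.3 (expiry=37+2=39). clock=37
Op 20: tick 6 -> clock=43. purged={a.com}
Op 21: insert c.com -> 10.0.0.4 (expiry=43+5=48). clock=43
Op 22: tick 6 -> clock=49. purged={c.com}
Op 23: tick 4 -> clock=53.
Op 24: tick 7 -> clock=60.
Op 25: tick 1 -> clock=61.
Op 26: insert a.com -> 10.0.0.5 (expiry=61+2=63). clock=61
Op 27: tick 5 -> clock=66. purged={a.com}
Op 28: insert c.com -> 10.0.0.4 (expiry=66+4=70). clock=66
Op 29: tick 7 -> clock=73. purged={c.com}
Op 30: tick 8 -> clock=81.
lookup c.com: not in cache (expired or never inserted)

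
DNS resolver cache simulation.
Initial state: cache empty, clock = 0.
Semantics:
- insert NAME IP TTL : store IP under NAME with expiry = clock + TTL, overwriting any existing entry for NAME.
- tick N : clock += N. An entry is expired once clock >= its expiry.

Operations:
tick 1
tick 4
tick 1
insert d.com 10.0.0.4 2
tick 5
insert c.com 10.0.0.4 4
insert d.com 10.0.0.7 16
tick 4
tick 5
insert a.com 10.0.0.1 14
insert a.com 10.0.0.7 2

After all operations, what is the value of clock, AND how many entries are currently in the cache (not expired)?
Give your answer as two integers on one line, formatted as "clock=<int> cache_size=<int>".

Answer: clock=20 cache_size=2

Derivation:
Op 1: tick 1 -> clock=1.
Op 2: tick 4 -> clock=5.
Op 3: tick 1 -> clock=6.
Op 4: insert d.com -> 10.0.0.4 (expiry=6+2=8). clock=6
Op 5: tick 5 -> clock=11. purged={d.com}
Op 6: insert c.com -> 10.0.0.4 (expiry=11+4=15). clock=11
Op 7: insert d.com -> 10.0.0.7 (expiry=11+16=27). clock=11
Op 8: tick 4 -> clock=15. purged={c.com}
Op 9: tick 5 -> clock=20.
Op 10: insert a.com -> 10.0.0.1 (expiry=20+14=34). clock=20
Op 11: insert a.com -> 10.0.0.7 (expiry=20+2=22). clock=20
Final clock = 20
Final cache (unexpired): {a.com,d.com} -> size=2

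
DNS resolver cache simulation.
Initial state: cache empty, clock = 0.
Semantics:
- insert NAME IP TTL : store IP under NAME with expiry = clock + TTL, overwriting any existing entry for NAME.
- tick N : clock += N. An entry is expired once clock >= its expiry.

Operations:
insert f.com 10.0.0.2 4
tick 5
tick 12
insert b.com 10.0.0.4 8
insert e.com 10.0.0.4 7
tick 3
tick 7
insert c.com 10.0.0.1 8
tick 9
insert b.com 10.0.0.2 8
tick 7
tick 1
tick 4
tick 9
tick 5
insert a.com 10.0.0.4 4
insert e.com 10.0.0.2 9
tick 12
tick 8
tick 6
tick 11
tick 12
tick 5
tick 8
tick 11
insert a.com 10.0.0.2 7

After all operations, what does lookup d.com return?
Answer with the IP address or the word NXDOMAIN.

Op 1: insert f.com -> 10.0.0.2 (expiry=0+4=4). clock=0
Op 2: tick 5 -> clock=5. purged={f.com}
Op 3: tick 12 -> clock=17.
Op 4: insert b.com -> 10.0.0.4 (expiry=17+8=25). clock=17
Op 5: insert e.com -> 10.0.0.4 (expiry=17+7=24). clock=17
Op 6: tick 3 -> clock=20.
Op 7: tick 7 -> clock=27. purged={b.com,e.com}
Op 8: insert c.com -> 10.0.0.1 (expiry=27+8=35). clock=27
Op 9: tick 9 -> clock=36. purged={c.com}
Op 10: insert b.com -> 10.0.0.2 (expiry=36+8=44). clock=36
Op 11: tick 7 -> clock=43.
Op 12: tick 1 -> clock=44. purged={b.com}
Op 13: tick 4 -> clock=48.
Op 14: tick 9 -> clock=57.
Op 15: tick 5 -> clock=62.
Op 16: insert a.com -> 10.0.0.4 (expiry=62+4=66). clock=62
Op 17: insert e.com -> 10.0.0.2 (expiry=62+9=71). clock=62
Op 18: tick 12 -> clock=74. purged={a.com,e.com}
Op 19: tick 8 -> clock=82.
Op 20: tick 6 -> clock=88.
Op 21: tick 11 -> clock=99.
Op 22: tick 12 -> clock=111.
Op 23: tick 5 -> clock=116.
Op 24: tick 8 -> clock=124.
Op 25: tick 11 -> clock=135.
Op 26: insert a.com -> 10.0.0.2 (expiry=135+7=142). clock=135
lookup d.com: not in cache (expired or never inserted)

Answer: NXDOMAIN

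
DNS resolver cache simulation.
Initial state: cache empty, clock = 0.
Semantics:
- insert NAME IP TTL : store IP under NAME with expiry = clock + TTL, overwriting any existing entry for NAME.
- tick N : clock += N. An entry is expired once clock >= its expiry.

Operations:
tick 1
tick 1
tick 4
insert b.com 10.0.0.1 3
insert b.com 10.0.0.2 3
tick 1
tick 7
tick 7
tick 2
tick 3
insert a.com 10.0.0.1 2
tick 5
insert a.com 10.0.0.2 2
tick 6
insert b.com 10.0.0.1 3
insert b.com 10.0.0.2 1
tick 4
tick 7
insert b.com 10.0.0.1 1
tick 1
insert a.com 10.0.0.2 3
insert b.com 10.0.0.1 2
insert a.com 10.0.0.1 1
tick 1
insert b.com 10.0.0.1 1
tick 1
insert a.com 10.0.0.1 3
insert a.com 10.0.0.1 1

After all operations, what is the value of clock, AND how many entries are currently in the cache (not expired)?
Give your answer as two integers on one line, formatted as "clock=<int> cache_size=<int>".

Answer: clock=51 cache_size=1

Derivation:
Op 1: tick 1 -> clock=1.
Op 2: tick 1 -> clock=2.
Op 3: tick 4 -> clock=6.
Op 4: insert b.com -> 10.0.0.1 (expiry=6+3=9). clock=6
Op 5: insert b.com -> 10.0.0.2 (expiry=6+3=9). clock=6
Op 6: tick 1 -> clock=7.
Op 7: tick 7 -> clock=14. purged={b.com}
Op 8: tick 7 -> clock=21.
Op 9: tick 2 -> clock=23.
Op 10: tick 3 -> clock=26.
Op 11: insert a.com -> 10.0.0.1 (expiry=26+2=28). clock=26
Op 12: tick 5 -> clock=31. purged={a.com}
Op 13: insert a.com -> 10.0.0.2 (expiry=31+2=33). clock=31
Op 14: tick 6 -> clock=37. purged={a.com}
Op 15: insert b.com -> 10.0.0.1 (expiry=37+3=40). clock=37
Op 16: insert b.com -> 10.0.0.2 (expiry=37+1=38). clock=37
Op 17: tick 4 -> clock=41. purged={b.com}
Op 18: tick 7 -> clock=48.
Op 19: insert b.com -> 10.0.0.1 (expiry=48+1=49). clock=48
Op 20: tick 1 -> clock=49. purged={b.com}
Op 21: insert a.com -> 10.0.0.2 (expiry=49+3=52). clock=49
Op 22: insert b.com -> 10.0.0.1 (expiry=49+2=51). clock=49
Op 23: insert a.com -> 10.0.0.1 (expiry=49+1=50). clock=49
Op 24: tick 1 -> clock=50. purged={a.com}
Op 25: insert b.com -> 10.0.0.1 (expiry=50+1=51). clock=50
Op 26: tick 1 -> clock=51. purged={b.com}
Op 27: insert a.com -> 10.0.0.1 (expiry=51+3=54). clock=51
Op 28: insert a.com -> 10.0.0.1 (expiry=51+1=52). clock=51
Final clock = 51
Final cache (unexpired): {a.com} -> size=1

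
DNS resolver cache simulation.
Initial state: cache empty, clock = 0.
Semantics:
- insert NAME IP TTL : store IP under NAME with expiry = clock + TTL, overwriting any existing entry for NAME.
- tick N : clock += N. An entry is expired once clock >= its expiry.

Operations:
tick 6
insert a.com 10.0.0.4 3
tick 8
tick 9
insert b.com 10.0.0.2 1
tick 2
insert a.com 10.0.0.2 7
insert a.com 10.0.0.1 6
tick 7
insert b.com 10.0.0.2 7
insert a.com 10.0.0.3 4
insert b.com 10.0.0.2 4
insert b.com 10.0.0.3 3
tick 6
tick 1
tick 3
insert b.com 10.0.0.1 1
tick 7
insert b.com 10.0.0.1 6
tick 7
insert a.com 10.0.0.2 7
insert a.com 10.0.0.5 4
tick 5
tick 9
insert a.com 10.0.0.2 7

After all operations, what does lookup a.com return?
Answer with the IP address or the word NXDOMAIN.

Answer: 10.0.0.2

Derivation:
Op 1: tick 6 -> clock=6.
Op 2: insert a.com -> 10.0.0.4 (expiry=6+3=9). clock=6
Op 3: tick 8 -> clock=14. purged={a.com}
Op 4: tick 9 -> clock=23.
Op 5: insert b.com -> 10.0.0.2 (expiry=23+1=24). clock=23
Op 6: tick 2 -> clock=25. purged={b.com}
Op 7: insert a.com -> 10.0.0.2 (expiry=25+7=32). clock=25
Op 8: insert a.com -> 10.0.0.1 (expiry=25+6=31). clock=25
Op 9: tick 7 -> clock=32. purged={a.com}
Op 10: insert b.com -> 10.0.0.2 (expiry=32+7=39). clock=32
Op 11: insert a.com -> 10.0.0.3 (expiry=32+4=36). clock=32
Op 12: insert b.com -> 10.0.0.2 (expiry=32+4=36). clock=32
Op 13: insert b.com -> 10.0.0.3 (expiry=32+3=35). clock=32
Op 14: tick 6 -> clock=38. purged={a.com,b.com}
Op 15: tick 1 -> clock=39.
Op 16: tick 3 -> clock=42.
Op 17: insert b.com -> 10.0.0.1 (expiry=42+1=43). clock=42
Op 18: tick 7 -> clock=49. purged={b.com}
Op 19: insert b.com -> 10.0.0.1 (expiry=49+6=55). clock=49
Op 20: tick 7 -> clock=56. purged={b.com}
Op 21: insert a.com -> 10.0.0.2 (expiry=56+7=63). clock=56
Op 22: insert a.com -> 10.0.0.5 (expiry=56+4=60). clock=56
Op 23: tick 5 -> clock=61. purged={a.com}
Op 24: tick 9 -> clock=70.
Op 25: insert a.com -> 10.0.0.2 (expiry=70+7=77). clock=70
lookup a.com: present, ip=10.0.0.2 expiry=77 > clock=70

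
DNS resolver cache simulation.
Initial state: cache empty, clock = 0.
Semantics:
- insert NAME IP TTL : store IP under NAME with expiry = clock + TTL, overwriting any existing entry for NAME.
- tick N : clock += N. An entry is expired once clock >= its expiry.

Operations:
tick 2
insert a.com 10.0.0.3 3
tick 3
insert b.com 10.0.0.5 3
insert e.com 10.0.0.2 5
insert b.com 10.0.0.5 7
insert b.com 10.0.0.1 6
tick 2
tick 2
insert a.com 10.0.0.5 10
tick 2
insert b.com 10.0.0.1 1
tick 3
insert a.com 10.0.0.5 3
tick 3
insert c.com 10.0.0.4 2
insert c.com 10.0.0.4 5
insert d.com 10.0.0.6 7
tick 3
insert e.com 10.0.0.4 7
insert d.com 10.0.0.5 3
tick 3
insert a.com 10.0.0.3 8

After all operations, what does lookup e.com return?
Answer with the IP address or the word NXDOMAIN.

Op 1: tick 2 -> clock=2.
Op 2: insert a.com -> 10.0.0.3 (expiry=2+3=5). clock=2
Op 3: tick 3 -> clock=5. purged={a.com}
Op 4: insert b.com -> 10.0.0.5 (expiry=5+3=8). clock=5
Op 5: insert e.com -> 10.0.0.2 (expiry=5+5=10). clock=5
Op 6: insert b.com -> 10.0.0.5 (expiry=5+7=12). clock=5
Op 7: insert b.com -> 10.0.0.1 (expiry=5+6=11). clock=5
Op 8: tick 2 -> clock=7.
Op 9: tick 2 -> clock=9.
Op 10: insert a.com -> 10.0.0.5 (expiry=9+10=19). clock=9
Op 11: tick 2 -> clock=11. purged={b.com,e.com}
Op 12: insert b.com -> 10.0.0.1 (expiry=11+1=12). clock=11
Op 13: tick 3 -> clock=14. purged={b.com}
Op 14: insert a.com -> 10.0.0.5 (expiry=14+3=17). clock=14
Op 15: tick 3 -> clock=17. purged={a.com}
Op 16: insert c.com -> 10.0.0.4 (expiry=17+2=19). clock=17
Op 17: insert c.com -> 10.0.0.4 (expiry=17+5=22). clock=17
Op 18: insert d.com -> 10.0.0.6 (expiry=17+7=24). clock=17
Op 19: tick 3 -> clock=20.
Op 20: insert e.com -> 10.0.0.4 (expiry=20+7=27). clock=20
Op 21: insert d.com -> 10.0.0.5 (expiry=20+3=23). clock=20
Op 22: tick 3 -> clock=23. purged={c.com,d.com}
Op 23: insert a.com -> 10.0.0.3 (expiry=23+8=31). clock=23
lookup e.com: present, ip=10.0.0.4 expiry=27 > clock=23

Answer: 10.0.0.4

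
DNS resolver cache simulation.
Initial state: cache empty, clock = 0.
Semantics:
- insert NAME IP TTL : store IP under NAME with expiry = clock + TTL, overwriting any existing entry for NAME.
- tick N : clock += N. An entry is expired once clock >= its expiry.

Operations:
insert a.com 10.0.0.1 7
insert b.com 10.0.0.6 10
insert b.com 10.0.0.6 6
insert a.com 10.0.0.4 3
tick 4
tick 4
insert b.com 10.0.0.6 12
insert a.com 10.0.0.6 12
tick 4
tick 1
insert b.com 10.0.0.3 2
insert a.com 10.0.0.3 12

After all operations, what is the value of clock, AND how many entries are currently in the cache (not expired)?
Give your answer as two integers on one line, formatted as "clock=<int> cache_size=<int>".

Answer: clock=13 cache_size=2

Derivation:
Op 1: insert a.com -> 10.0.0.1 (expiry=0+7=7). clock=0
Op 2: insert b.com -> 10.0.0.6 (expiry=0+10=10). clock=0
Op 3: insert b.com -> 10.0.0.6 (expiry=0+6=6). clock=0
Op 4: insert a.com -> 10.0.0.4 (expiry=0+3=3). clock=0
Op 5: tick 4 -> clock=4. purged={a.com}
Op 6: tick 4 -> clock=8. purged={b.com}
Op 7: insert b.com -> 10.0.0.6 (expiry=8+12=20). clock=8
Op 8: insert a.com -> 10.0.0.6 (expiry=8+12=20). clock=8
Op 9: tick 4 -> clock=12.
Op 10: tick 1 -> clock=13.
Op 11: insert b.com -> 10.0.0.3 (expiry=13+2=15). clock=13
Op 12: insert a.com -> 10.0.0.3 (expiry=13+12=25). clock=13
Final clock = 13
Final cache (unexpired): {a.com,b.com} -> size=2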